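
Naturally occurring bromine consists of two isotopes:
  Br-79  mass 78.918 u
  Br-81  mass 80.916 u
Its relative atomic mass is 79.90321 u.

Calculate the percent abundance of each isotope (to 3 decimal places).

With x = fraction of Br-79 (so Br-81 is 1 − x):
78.918·x + 80.916·(1 − x) = 79.90321
(78.918 − 80.916)·x = 79.90321 − 80.916
x = -1.01279 / -1.998 = 0.50690 → 50.690% Br-79, 49.310% Br-81.

Br-79: 50.690%, Br-81: 49.310%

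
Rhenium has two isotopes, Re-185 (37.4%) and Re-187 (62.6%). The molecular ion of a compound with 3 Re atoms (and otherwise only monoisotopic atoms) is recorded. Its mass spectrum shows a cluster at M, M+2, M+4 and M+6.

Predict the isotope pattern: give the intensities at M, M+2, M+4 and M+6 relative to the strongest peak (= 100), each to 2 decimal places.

11.90 : 59.74 : 100.00 : 55.79

Expanding (0.374 + 0.626)^3:
P(M) = 0.374^3 = 0.052314
P(M+2) = 3 × 0.374^2 × 0.626^1 = 0.262687
P(M+4) = 3 × 0.374^1 × 0.626^2 = 0.439685
P(M+6) = 0.626^3 = 0.245314
The M+4 peak is largest (0.439685); scaling to 100 gives 11.90 : 59.74 : 100.00 : 55.79.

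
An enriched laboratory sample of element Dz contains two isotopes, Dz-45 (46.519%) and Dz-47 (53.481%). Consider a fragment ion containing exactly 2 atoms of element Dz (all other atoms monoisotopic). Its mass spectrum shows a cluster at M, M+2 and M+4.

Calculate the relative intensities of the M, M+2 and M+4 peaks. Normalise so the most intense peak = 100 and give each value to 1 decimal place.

Expanding (0.46519 + 0.53481)^2:
P(M) = 0.46519^2 = 0.216402
P(M+2) = 2 × 0.46519^1 × 0.53481^1 = 0.497577
P(M+4) = 0.53481^2 = 0.286022
The M+2 peak is largest (0.497577); scaling to 100 gives 43.5 : 100.0 : 57.5.

43.5 : 100.0 : 57.5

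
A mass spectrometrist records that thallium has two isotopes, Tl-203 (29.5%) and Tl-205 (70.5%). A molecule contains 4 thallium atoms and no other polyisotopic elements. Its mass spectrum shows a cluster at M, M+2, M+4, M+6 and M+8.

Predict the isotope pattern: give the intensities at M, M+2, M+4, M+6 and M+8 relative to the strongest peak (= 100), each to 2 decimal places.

1.83 : 17.51 : 62.77 : 100.00 : 59.75

Expanding (0.295 + 0.705)^4:
P(M) = 0.295^4 = 0.007573
P(M+2) = 4 × 0.295^3 × 0.705^1 = 0.072396
P(M+4) = 6 × 0.295^2 × 0.705^2 = 0.259522
P(M+6) = 4 × 0.295^1 × 0.705^3 = 0.413475
P(M+8) = 0.705^4 = 0.247034
The M+6 peak is largest (0.413475); scaling to 100 gives 1.83 : 17.51 : 62.77 : 100.00 : 59.75.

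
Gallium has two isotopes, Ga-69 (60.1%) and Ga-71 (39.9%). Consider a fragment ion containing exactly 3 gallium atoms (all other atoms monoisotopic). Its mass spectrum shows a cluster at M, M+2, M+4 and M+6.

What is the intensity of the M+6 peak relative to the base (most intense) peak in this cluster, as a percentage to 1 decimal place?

14.7%

Term probabilities: M 0.2171, M+2 0.4324, M+4 0.2870, M+6 0.0635. Base peak = M+2.
P(M+2) = C(3,1) × 0.601^2 × 0.399^1 = 3 × 0.361201 × 0.3990 = 0.432358 (base)
P(M+6) = C(3,3) × 0.601^0 × 0.399^3 = 1 × 1.0000 × 0.0635212 = 0.063521
Relative intensity = 0.063521 / 0.432358 × 100 = 14.7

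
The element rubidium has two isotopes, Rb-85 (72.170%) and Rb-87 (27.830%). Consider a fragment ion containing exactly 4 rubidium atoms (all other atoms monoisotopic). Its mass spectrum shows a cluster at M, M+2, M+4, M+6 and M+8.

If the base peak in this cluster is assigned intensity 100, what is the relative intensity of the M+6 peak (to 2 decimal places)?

Binomial terms of (0.72170 + 0.27830)^4: M 0.2713, M+2 0.4184, M+4 0.2420, M+6 0.0622, M+8 0.0060 → M+2 is the base peak.
P(M+2) = C(4,1) × 0.72170^3 × 0.27830^1 = 4 × 0.37589809 × 0.2783 = 0.418450 (base)
P(M+6) = C(4,3) × 0.72170^1 × 0.27830^3 = 4 × 0.7217 × 0.02155458 = 0.062224
Relative intensity = 0.062224 / 0.418450 × 100 = 14.87

14.87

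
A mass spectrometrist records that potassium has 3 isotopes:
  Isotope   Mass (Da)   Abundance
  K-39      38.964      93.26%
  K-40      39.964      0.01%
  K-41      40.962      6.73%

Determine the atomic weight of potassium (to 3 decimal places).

Weight each isotope mass by its fractional abundance: 0.9326 × 38.964 + 0.0001 × 39.964 + 0.0673 × 40.962
= 36.3378 + 0.0040 + 2.7567 = 39.0985 Da

39.099 Da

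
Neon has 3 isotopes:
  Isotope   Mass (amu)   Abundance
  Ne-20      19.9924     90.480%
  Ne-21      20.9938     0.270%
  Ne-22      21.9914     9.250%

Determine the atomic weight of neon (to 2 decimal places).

Average mass = Σ (abundance × isotope mass) = 0.90480 × 19.9924 + 0.00270 × 20.9938 + 0.09250 × 21.9914
= 18.08912 + 0.05668 + 2.03420 = 20.18000 amu

20.18 amu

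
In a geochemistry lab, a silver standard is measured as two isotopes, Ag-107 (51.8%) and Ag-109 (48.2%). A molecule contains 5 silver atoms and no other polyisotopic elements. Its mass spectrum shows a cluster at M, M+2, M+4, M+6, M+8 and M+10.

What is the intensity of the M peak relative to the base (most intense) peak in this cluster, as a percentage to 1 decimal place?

Binomial terms of (0.518 + 0.482)^5: M 0.0373, M+2 0.1735, M+4 0.3229, M+6 0.3005, M+8 0.1398, M+10 0.0260 → M+4 is the base peak.
P(M+4) = C(5,2) × 0.518^3 × 0.482^2 = 10 × 0.13899183 × 0.232324 = 0.322911 (base)
P(M) = C(5,0) × 0.518^5 × 0.482^0 = 1 × 0.03729484 × 1.0000 = 0.037295
Relative intensity = 0.037295 / 0.322911 × 100 = 11.5

11.5%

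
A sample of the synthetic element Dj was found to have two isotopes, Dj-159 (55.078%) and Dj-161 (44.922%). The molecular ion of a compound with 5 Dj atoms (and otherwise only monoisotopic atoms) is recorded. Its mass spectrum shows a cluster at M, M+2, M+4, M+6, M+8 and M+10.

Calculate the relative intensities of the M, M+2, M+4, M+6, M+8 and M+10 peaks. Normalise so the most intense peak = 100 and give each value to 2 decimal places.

The 5 Dj atoms are independent, so intensities follow the terms of (0.55078 + 0.44922)^5.
P(M) = 0.55078^5 = 0.050686
P(M+2) = 5 × 0.55078^4 × 0.44922^1 = 0.206701
P(M+4) = 10 × 0.55078^3 × 0.44922^2 = 0.337173
P(M+6) = 10 × 0.55078^2 × 0.44922^3 = 0.275001
P(M+8) = 5 × 0.55078^1 × 0.44922^4 = 0.112146
P(M+10) = 0.44922^5 = 0.018293
The M+4 peak is largest (0.337173); scaling to 100 gives 15.03 : 61.30 : 100.00 : 81.56 : 33.26 : 5.43.

15.03 : 61.30 : 100.00 : 81.56 : 33.26 : 5.43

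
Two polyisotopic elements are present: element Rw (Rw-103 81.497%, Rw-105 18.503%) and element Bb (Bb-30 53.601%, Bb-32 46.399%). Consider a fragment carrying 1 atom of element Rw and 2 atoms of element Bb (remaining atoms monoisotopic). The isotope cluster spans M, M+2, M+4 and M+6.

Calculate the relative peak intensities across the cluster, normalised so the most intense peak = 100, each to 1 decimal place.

Element Rw pattern (n=1): 0.81497 : 0.18503
Element Bb pattern (n=2): 0.28730672 : 0.49740656 : 0.21528672
Convolve the two distributions (both contribute in 2-u steps):
  M: 0.81497×0.28730672 = 0.234146
  M+2: 0.81497×0.49740656 + 0.18503×0.28730672 = 0.458532
  M+4: 0.81497×0.21528672 + 0.18503×0.49740656 = 0.267487
  M+6: 0.18503×0.21528672 = 0.039835
Scale to base peak (0.458532) = 100: 51.1 : 100.0 : 58.3 : 8.7

51.1 : 100.0 : 58.3 : 8.7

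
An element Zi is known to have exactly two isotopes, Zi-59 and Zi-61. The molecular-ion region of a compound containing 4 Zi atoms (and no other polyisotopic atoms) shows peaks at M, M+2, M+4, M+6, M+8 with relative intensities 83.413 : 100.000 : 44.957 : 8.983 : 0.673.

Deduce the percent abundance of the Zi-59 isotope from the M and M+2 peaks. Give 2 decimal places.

If p is the fraction of Zi that is Zi-59, then I(M+2)/I(M) = [C(4,1)·p^3·(1−p)] / p^4 = 4·(1−p)/p = 100.000/83.413 = 1.1989
(1−p)/p = 1.1989/4 = 0.2997  ⇒  p = 1/(1 + 0.2997) = 0.7694
Zi-59: 76.94%, Zi-61: 23.06%.

76.94%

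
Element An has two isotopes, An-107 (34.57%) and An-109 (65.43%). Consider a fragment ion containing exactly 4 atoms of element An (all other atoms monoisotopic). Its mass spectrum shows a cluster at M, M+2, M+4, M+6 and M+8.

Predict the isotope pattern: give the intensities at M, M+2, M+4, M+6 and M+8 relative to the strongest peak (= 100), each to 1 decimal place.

Expanding (0.3457 + 0.6543)^4:
P(M) = 0.3457^4 = 0.014282
P(M+2) = 4 × 0.3457^3 × 0.6543^1 = 0.108127
P(M+4) = 6 × 0.3457^2 × 0.6543^2 = 0.306976
P(M+6) = 4 × 0.3457^1 × 0.6543^3 = 0.387338
P(M+8) = 0.6543^4 = 0.183277
The M+6 peak is largest (0.387338); scaling to 100 gives 3.7 : 27.9 : 79.3 : 100.0 : 47.3.

3.7 : 27.9 : 79.3 : 100.0 : 47.3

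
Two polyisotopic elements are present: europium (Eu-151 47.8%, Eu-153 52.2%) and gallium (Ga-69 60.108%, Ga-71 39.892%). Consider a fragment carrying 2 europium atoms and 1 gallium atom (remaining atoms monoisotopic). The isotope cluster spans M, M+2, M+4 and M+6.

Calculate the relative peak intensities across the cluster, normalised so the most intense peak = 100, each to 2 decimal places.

Europium pattern (n=2): 0.228484 : 0.499032 : 0.272484
Gallium pattern (n=1): 0.60108 : 0.39892
Convolve the two distributions (both contribute in 2-u steps):
  M: 0.228484×0.60108 = 0.137337
  M+2: 0.228484×0.39892 + 0.499032×0.60108 = 0.391105
  M+4: 0.499032×0.39892 + 0.272484×0.60108 = 0.362859
  M+6: 0.272484×0.39892 = 0.108699
Scale to base peak (0.391105) = 100: 35.12 : 100.00 : 92.78 : 27.79

35.12 : 100.00 : 92.78 : 27.79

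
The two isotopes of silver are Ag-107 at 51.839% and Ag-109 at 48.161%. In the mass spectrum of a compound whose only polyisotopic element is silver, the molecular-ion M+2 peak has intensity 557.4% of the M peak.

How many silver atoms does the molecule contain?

6

The M+2/M ratio from n Ag atoms is n · q/p = n · 0.48161/0.51839.
n = 5.574 × 0.51839/0.48161 = 6.00 ≈ 6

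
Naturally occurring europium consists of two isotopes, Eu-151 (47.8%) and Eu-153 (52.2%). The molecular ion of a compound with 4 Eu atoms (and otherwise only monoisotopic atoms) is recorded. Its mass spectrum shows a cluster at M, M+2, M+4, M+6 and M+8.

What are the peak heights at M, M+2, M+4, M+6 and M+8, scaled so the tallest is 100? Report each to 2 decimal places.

13.98 : 61.05 : 100.00 : 72.80 : 19.88

Each Eu atom is independently Eu-151 (p = 0.478) or Eu-153 (q = 0.522); the cluster is the binomial expansion (p + q)^4.
P(M) = 0.478^4 = 0.052205
P(M+2) = 4 × 0.478^3 × 0.522^1 = 0.228042
P(M+4) = 6 × 0.478^2 × 0.522^2 = 0.373549
P(M+6) = 4 × 0.478^1 × 0.522^3 = 0.271956
P(M+8) = 0.522^4 = 0.074248
The M+4 peak is largest (0.373549); scaling to 100 gives 13.98 : 61.05 : 100.00 : 72.80 : 19.88.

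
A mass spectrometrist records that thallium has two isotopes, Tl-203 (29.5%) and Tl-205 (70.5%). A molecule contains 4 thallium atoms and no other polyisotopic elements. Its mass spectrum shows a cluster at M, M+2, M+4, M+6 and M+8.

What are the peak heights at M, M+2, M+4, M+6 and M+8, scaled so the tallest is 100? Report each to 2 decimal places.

1.83 : 17.51 : 62.77 : 100.00 : 59.75

Expanding (0.295 + 0.705)^4:
P(M) = 0.295^4 = 0.007573
P(M+2) = 4 × 0.295^3 × 0.705^1 = 0.072396
P(M+4) = 6 × 0.295^2 × 0.705^2 = 0.259522
P(M+6) = 4 × 0.295^1 × 0.705^3 = 0.413475
P(M+8) = 0.705^4 = 0.247034
The M+6 peak is largest (0.413475); scaling to 100 gives 1.83 : 17.51 : 62.77 : 100.00 : 59.75.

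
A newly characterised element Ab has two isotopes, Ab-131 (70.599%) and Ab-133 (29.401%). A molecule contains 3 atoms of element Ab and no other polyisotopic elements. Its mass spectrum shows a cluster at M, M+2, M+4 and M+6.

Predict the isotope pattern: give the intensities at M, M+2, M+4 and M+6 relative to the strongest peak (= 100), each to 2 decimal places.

The 3 Ab atoms are independent, so intensities follow the terms of (0.70599 + 0.29401)^3.
P(M) = 0.70599^3 = 0.351881
P(M+2) = 3 × 0.70599^2 × 0.29401^1 = 0.439623
P(M+4) = 3 × 0.70599^1 × 0.29401^2 = 0.183081
P(M+6) = 0.29401^3 = 0.025415
The M+2 peak is largest (0.439623); scaling to 100 gives 80.04 : 100.00 : 41.65 : 5.78.

80.04 : 100.00 : 41.65 : 5.78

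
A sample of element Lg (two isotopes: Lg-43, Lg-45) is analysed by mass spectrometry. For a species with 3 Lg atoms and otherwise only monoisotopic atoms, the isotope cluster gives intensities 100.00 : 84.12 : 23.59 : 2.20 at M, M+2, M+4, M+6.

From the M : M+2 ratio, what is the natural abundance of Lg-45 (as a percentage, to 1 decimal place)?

21.9%

Write p for the Lg-43 fraction. I(M+2)/I(M) = [C(3,1)·p^2·(1−p)] / p^3 = 3·(1−p)/p = 84.12/100.00 = 0.8412
(1−p)/p = 0.8412/3 = 0.2804  ⇒  p = 1/(1 + 0.2804) = 0.7810
Lg-43: 78.1%, Lg-45: 21.9%.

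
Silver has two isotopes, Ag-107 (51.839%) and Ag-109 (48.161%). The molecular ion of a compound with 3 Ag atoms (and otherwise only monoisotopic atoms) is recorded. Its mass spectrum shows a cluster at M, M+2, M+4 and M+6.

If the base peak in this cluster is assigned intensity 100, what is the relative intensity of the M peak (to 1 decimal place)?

35.9

(0.51839 + 0.48161)^3 gives M 0.1393, M+2 0.3883, M+4 0.3607, M+6 0.1117; the largest is M+2.
P(M+2) = C(3,1) × 0.51839^2 × 0.48161^1 = 3 × 0.26872819 × 0.48161 = 0.388267 (base)
P(M) = C(3,0) × 0.51839^3 × 0.48161^0 = 1 × 0.13930601 × 1.0000 = 0.139306
Relative intensity = 0.139306 / 0.388267 × 100 = 35.9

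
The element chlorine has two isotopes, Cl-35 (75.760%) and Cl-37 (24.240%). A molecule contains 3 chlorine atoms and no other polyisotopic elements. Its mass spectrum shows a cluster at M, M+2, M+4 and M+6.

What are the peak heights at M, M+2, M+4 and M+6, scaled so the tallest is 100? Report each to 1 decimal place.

Each Cl atom is independently Cl-35 (p = 0.75760) or Cl-37 (q = 0.24240); the cluster is the binomial expansion (p + q)^3.
P(M) = 0.75760^3 = 0.434830
P(M+2) = 3 × 0.75760^2 × 0.24240^1 = 0.417382
P(M+4) = 3 × 0.75760^1 × 0.24240^2 = 0.133545
P(M+6) = 0.24240^3 = 0.014243
The M peak is largest (0.434830); scaling to 100 gives 100.0 : 96.0 : 30.7 : 3.3.

100.0 : 96.0 : 30.7 : 3.3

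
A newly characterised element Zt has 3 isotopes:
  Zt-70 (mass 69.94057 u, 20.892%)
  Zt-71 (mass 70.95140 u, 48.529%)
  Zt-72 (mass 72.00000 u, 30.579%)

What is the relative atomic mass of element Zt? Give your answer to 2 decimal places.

Weight each isotope mass by its fractional abundance: 0.20892 × 69.94057 + 0.48529 × 70.95140 + 0.30579 × 72.00000
= 14.611984 + 34.432005 + 22.016880 = 71.060869 u

71.06 u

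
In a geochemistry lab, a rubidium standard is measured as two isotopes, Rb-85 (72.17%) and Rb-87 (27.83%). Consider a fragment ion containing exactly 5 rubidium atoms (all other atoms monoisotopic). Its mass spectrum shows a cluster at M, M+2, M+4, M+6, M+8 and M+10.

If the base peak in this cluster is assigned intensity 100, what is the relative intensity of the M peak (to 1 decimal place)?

51.9

Term probabilities: M 0.1958, M+2 0.3775, M+4 0.2911, M+6 0.1123, M+8 0.0216, M+10 0.0017. Base peak = M+2.
P(M+2) = C(5,1) × 0.7217^4 × 0.2783^1 = 5 × 0.27128565 × 0.2783 = 0.377494 (base)
P(M) = C(5,0) × 0.7217^5 × 0.2783^0 = 1 × 0.19578685 × 1.0000 = 0.195787
Relative intensity = 0.195787 / 0.377494 × 100 = 51.9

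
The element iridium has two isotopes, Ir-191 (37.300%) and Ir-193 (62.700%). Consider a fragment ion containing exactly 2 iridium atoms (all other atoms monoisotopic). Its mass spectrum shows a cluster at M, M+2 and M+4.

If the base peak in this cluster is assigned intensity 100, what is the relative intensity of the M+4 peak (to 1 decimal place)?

84.0

Binomial terms of (0.37300 + 0.62700)^2: M 0.1391, M+2 0.4677, M+4 0.3931 → M+2 is the base peak.
P(M+2) = C(2,1) × 0.37300^1 × 0.62700^1 = 2 × 0.3730 × 0.6270 = 0.467742 (base)
P(M+4) = C(2,2) × 0.37300^0 × 0.62700^2 = 1 × 1.0000 × 0.393129 = 0.393129
Relative intensity = 0.393129 / 0.467742 × 100 = 84.0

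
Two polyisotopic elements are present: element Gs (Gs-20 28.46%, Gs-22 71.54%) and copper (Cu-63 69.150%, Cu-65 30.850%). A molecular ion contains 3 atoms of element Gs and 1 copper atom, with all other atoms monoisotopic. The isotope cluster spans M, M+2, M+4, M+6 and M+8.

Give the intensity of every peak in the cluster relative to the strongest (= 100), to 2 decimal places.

4.11 : 32.81 : 91.70 : 100.00 : 29.11

Element Gs pattern (n=3): 0.02305179 : 0.1738361 : 0.43697242 : 0.36613969
Copper pattern (n=1): 0.6915 : 0.3085
Convolve the two distributions (both contribute in 2-u steps):
  M: 0.02305179×0.6915 = 0.015940
  M+2: 0.02305179×0.3085 + 0.1738361×0.6915 = 0.127319
  M+4: 0.1738361×0.3085 + 0.43697242×0.6915 = 0.355795
  M+6: 0.43697242×0.3085 + 0.36613969×0.6915 = 0.387992
  M+8: 0.36613969×0.3085 = 0.112954
Scale to base peak (0.387992) = 100: 4.11 : 32.81 : 91.70 : 100.00 : 29.11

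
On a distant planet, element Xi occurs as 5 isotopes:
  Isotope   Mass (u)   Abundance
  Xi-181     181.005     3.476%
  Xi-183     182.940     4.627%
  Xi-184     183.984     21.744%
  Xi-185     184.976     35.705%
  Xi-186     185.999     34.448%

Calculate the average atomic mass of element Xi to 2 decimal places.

184.88 u

The abundance-weighted mean is 0.03476 × 181.005 + 0.04627 × 182.940 + 0.21744 × 183.984 + 0.35705 × 184.976 + 0.34448 × 185.999
= 6.2917 + 8.4646 + 40.0055 + 66.0457 + 64.0729 = 184.8804 u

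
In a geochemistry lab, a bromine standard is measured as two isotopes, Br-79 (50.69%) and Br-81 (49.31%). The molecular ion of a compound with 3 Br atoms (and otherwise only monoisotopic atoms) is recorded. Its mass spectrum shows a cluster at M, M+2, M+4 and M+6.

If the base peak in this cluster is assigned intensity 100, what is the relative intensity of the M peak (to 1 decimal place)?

Term probabilities: M 0.1302, M+2 0.3801, M+4 0.3698, M+6 0.1199. Base peak = M+2.
P(M+2) = C(3,1) × 0.5069^2 × 0.4931^1 = 3 × 0.25694761 × 0.4931 = 0.380103 (base)
P(M) = C(3,0) × 0.5069^3 × 0.4931^0 = 1 × 0.13024674 × 1.0000 = 0.130247
Relative intensity = 0.130247 / 0.380103 × 100 = 34.3

34.3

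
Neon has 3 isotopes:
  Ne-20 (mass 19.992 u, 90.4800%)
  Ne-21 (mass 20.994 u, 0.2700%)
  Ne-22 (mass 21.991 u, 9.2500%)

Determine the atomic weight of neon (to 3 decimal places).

Weight each isotope mass by its fractional abundance: 0.904800 × 19.992 + 0.002700 × 20.994 + 0.092500 × 21.991
= 18.0888 + 0.0567 + 2.0342 = 20.1797 u

20.180 u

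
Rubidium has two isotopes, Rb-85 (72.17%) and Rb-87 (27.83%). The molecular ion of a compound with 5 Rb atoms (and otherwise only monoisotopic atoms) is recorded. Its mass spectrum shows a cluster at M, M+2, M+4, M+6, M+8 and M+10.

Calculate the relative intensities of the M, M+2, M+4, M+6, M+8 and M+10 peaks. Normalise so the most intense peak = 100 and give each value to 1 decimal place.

Expanding (0.7217 + 0.2783)^5:
P(M) = 0.7217^5 = 0.195787
P(M+2) = 5 × 0.7217^4 × 0.2783^1 = 0.377494
P(M+4) = 10 × 0.7217^3 × 0.2783^2 = 0.291136
P(M+6) = 10 × 0.7217^2 × 0.2783^3 = 0.112267
P(M+8) = 5 × 0.7217^1 × 0.2783^4 = 0.021646
P(M+10) = 0.2783^5 = 0.001669
The M+2 peak is largest (0.377494); scaling to 100 gives 51.9 : 100.0 : 77.1 : 29.7 : 5.7 : 0.4.

51.9 : 100.0 : 77.1 : 29.7 : 5.7 : 0.4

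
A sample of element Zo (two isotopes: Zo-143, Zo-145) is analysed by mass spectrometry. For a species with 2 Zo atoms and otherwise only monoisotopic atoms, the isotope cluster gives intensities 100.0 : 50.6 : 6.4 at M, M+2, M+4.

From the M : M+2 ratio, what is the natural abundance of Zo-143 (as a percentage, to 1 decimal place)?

79.8%

Write p for the Zo-143 fraction. I(M+2)/I(M) = [C(2,1)·p^1·(1−p)] / p^2 = 2·(1−p)/p = 50.6/100.0 = 0.5060
(1−p)/p = 0.5060/2 = 0.2530  ⇒  p = 1/(1 + 0.2530) = 0.7981
Zo-143: 79.8%, Zo-145: 20.2%.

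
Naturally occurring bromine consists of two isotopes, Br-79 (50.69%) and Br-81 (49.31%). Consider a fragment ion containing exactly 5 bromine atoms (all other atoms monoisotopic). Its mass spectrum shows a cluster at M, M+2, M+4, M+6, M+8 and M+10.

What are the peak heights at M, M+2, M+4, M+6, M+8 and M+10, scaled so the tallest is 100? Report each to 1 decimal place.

Expanding (0.5069 + 0.4931)^5:
P(M) = 0.5069^5 = 0.033467
P(M+2) = 5 × 0.5069^4 × 0.4931^1 = 0.162777
P(M+4) = 10 × 0.5069^3 × 0.4931^2 = 0.316692
P(M+6) = 10 × 0.5069^2 × 0.4931^3 = 0.308070
P(M+8) = 5 × 0.5069^1 × 0.4931^4 = 0.149842
P(M+10) = 0.4931^5 = 0.029152
The M+4 peak is largest (0.316692); scaling to 100 gives 10.6 : 51.4 : 100.0 : 97.3 : 47.3 : 9.2.

10.6 : 51.4 : 100.0 : 97.3 : 47.3 : 9.2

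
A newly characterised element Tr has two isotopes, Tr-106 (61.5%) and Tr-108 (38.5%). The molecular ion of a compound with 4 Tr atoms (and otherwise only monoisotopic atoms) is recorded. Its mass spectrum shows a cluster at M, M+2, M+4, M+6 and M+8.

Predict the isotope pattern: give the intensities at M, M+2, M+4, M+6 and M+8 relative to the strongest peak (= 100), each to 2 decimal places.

39.94 : 100.00 : 93.90 : 39.19 : 6.13

Each Tr atom is independently Tr-106 (p = 0.615) or Tr-108 (q = 0.385); the cluster is the binomial expansion (p + q)^4.
P(M) = 0.615^4 = 0.143054
P(M+2) = 4 × 0.615^3 × 0.385^1 = 0.358217
P(M+4) = 6 × 0.615^2 × 0.385^2 = 0.336374
P(M+6) = 4 × 0.615^1 × 0.385^3 = 0.140384
P(M+8) = 0.385^4 = 0.021971
The M+2 peak is largest (0.358217); scaling to 100 gives 39.94 : 100.00 : 93.90 : 39.19 : 6.13.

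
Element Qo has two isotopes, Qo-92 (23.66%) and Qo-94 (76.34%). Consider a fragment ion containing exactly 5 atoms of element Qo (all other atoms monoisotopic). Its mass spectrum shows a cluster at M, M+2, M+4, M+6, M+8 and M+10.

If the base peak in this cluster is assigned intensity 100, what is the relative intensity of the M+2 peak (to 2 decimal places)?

(0.2366 + 0.7634)^5 gives M 0.0007, M+2 0.0120, M+4 0.0772, M+6 0.2490, M+8 0.4018, M+10 0.2593; the largest is M+8.
P(M+8) = C(5,4) × 0.2366^1 × 0.7634^4 = 5 × 0.2366 × 0.33963202 = 0.401785 (base)
P(M+2) = C(5,1) × 0.2366^4 × 0.7634^1 = 5 × 0.00313371 × 0.7634 = 0.011961
Relative intensity = 0.011961 / 0.401785 × 100 = 2.98

2.98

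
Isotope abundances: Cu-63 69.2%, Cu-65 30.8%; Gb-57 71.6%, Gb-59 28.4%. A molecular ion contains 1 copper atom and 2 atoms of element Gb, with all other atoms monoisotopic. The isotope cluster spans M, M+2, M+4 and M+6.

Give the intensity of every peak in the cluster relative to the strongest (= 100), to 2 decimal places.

80.75 : 100.00 : 41.22 : 5.65

Copper pattern (n=1): 0.6920 : 0.3080
Element Gb pattern (n=2): 0.512656 : 0.406688 : 0.080656
Convolve the two distributions (both contribute in 2-u steps):
  M: 0.6920×0.512656 = 0.354758
  M+2: 0.6920×0.406688 + 0.3080×0.512656 = 0.439326
  M+4: 0.6920×0.080656 + 0.3080×0.406688 = 0.181074
  M+6: 0.3080×0.080656 = 0.024842
Scale to base peak (0.439326) = 100: 80.75 : 100.00 : 41.22 : 5.65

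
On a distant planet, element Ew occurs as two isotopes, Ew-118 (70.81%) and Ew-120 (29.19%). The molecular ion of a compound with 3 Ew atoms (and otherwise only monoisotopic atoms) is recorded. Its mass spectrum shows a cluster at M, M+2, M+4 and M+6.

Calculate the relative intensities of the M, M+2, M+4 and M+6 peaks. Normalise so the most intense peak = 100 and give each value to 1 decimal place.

80.9 : 100.0 : 41.2 : 5.7

Expanding (0.7081 + 0.2919)^3:
P(M) = 0.7081^3 = 0.355045
P(M+2) = 3 × 0.7081^2 × 0.2919^1 = 0.439081
P(M+4) = 3 × 0.7081^1 × 0.2919^2 = 0.181002
P(M+6) = 0.2919^3 = 0.024872
The M+2 peak is largest (0.439081); scaling to 100 gives 80.9 : 100.0 : 41.2 : 5.7.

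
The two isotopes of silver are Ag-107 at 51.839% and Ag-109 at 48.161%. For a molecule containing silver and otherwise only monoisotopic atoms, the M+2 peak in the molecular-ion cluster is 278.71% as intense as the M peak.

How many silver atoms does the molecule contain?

The M+2/M ratio from n Ag atoms is n · q/p = n · 0.48161/0.51839.
n = 2.7871 × 0.51839/0.48161 = 3.00 ≈ 3

3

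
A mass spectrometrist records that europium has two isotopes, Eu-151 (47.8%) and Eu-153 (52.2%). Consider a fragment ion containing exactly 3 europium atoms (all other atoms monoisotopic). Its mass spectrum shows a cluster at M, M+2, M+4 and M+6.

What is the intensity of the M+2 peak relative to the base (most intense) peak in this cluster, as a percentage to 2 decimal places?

91.57%

(0.478 + 0.522)^3 gives M 0.1092, M+2 0.3578, M+4 0.3907, M+6 0.1422; the largest is M+4.
P(M+4) = C(3,2) × 0.478^1 × 0.522^2 = 3 × 0.4780 × 0.272484 = 0.390742 (base)
P(M+2) = C(3,1) × 0.478^2 × 0.522^1 = 3 × 0.228484 × 0.5220 = 0.357806
Relative intensity = 0.357806 / 0.390742 × 100 = 91.57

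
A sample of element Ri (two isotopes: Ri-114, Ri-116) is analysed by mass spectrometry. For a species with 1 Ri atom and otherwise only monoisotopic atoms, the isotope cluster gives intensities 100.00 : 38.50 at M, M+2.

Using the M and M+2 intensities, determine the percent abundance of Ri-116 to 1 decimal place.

Let p = fractional abundance of Ri-114. I(M+2)/I(M) = [C(1,1)·p^0·(1−p)] / p^1 = 1·(1−p)/p = 38.50/100.00 = 0.3850
(1−p)/p = 0.3850/1 = 0.3850  ⇒  p = 1/(1 + 0.3850) = 0.7220
Ri-114: 72.2%, Ri-116: 27.8%.

27.8%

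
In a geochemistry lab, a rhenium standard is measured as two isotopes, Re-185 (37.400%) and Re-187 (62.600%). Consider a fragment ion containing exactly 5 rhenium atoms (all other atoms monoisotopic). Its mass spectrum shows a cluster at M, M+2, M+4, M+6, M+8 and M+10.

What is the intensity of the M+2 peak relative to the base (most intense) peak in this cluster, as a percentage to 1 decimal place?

(0.37400 + 0.62600)^5 gives M 0.0073, M+2 0.0612, M+4 0.2050, M+6 0.3431, M+8 0.2872, M+10 0.0961; the largest is M+6.
P(M+6) = C(5,3) × 0.37400^2 × 0.62600^3 = 10 × 0.139876 × 0.24531438 = 0.343136 (base)
P(M+2) = C(5,1) × 0.37400^4 × 0.62600^1 = 5 × 0.0195653 × 0.6260 = 0.061239
Relative intensity = 0.061239 / 0.343136 × 100 = 17.8

17.8%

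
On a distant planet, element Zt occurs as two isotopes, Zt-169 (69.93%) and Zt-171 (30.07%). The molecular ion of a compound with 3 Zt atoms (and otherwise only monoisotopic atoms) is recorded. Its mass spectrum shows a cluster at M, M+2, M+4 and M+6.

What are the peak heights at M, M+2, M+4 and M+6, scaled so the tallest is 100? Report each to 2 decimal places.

Expanding (0.6993 + 0.3007)^3:
P(M) = 0.6993^3 = 0.341972
P(M+2) = 3 × 0.6993^2 × 0.3007^1 = 0.441145
P(M+4) = 3 × 0.6993^1 × 0.3007^2 = 0.189693
P(M+6) = 0.3007^3 = 0.027189
The M+2 peak is largest (0.441145); scaling to 100 gives 77.52 : 100.00 : 43.00 : 6.16.

77.52 : 100.00 : 43.00 : 6.16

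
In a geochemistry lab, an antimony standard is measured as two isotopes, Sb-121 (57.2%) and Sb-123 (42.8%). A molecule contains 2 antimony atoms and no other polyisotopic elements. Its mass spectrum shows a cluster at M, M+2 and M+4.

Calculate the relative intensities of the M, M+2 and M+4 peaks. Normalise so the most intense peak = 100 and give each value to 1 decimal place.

Each Sb atom is independently Sb-121 (p = 0.572) or Sb-123 (q = 0.428); the cluster is the binomial expansion (p + q)^2.
P(M) = 0.572^2 = 0.327184
P(M+2) = 2 × 0.572^1 × 0.428^1 = 0.489632
P(M+4) = 0.428^2 = 0.183184
The M+2 peak is largest (0.489632); scaling to 100 gives 66.8 : 100.0 : 37.4.

66.8 : 100.0 : 37.4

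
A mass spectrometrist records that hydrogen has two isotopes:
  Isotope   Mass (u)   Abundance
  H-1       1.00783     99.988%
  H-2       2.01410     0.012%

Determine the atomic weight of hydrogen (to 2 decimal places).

1.01 u

Weight each isotope mass by its fractional abundance: 0.99988 × 1.00783 + 0.00012 × 2.01410
= 1.007709 + 0.000242 = 1.007951 u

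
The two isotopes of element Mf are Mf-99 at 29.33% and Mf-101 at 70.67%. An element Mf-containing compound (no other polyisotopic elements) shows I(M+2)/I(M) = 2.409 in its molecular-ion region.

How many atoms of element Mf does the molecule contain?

With n Mf atoms, P(M+2)/P(M) = C(n,1)·p^(n−1)q / p^n = n·q/p = n · 0.7067/0.2933.
n = 2.409 × 0.2933/0.7067 = 1.00 ≈ 1

1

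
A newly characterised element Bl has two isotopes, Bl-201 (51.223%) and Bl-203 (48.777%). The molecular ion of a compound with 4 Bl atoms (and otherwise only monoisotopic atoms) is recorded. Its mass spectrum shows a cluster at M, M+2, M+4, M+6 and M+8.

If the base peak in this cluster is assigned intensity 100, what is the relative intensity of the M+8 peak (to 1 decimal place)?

Binomial terms of (0.51223 + 0.48777)^4: M 0.0688, M+2 0.2622, M+4 0.3746, M+6 0.2378, M+8 0.0566 → M+4 is the base peak.
P(M+4) = C(4,2) × 0.51223^2 × 0.48777^2 = 6 × 0.26237957 × 0.23791957 = 0.374551 (base)
P(M+8) = C(4,4) × 0.51223^0 × 0.48777^4 = 1 × 1.0000 × 0.05660572 = 0.056606
Relative intensity = 0.056606 / 0.374551 × 100 = 15.1

15.1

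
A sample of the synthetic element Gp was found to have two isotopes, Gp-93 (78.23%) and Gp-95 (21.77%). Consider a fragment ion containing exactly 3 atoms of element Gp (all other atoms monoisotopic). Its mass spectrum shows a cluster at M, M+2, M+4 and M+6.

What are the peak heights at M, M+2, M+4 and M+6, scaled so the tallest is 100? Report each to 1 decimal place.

Expanding (0.7823 + 0.2177)^3:
P(M) = 0.7823^3 = 0.478762
P(M+2) = 3 × 0.7823^2 × 0.2177^1 = 0.399693
P(M+4) = 3 × 0.7823^1 × 0.2177^2 = 0.111227
P(M+6) = 0.2177^3 = 0.010318
The M peak is largest (0.478762); scaling to 100 gives 100.0 : 83.5 : 23.2 : 2.2.

100.0 : 83.5 : 23.2 : 2.2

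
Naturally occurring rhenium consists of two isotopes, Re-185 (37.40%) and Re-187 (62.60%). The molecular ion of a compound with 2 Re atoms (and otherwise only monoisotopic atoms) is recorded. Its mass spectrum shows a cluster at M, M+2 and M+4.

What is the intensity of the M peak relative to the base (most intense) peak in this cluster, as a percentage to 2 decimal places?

(0.3740 + 0.6260)^2 gives M 0.1399, M+2 0.4682, M+4 0.3919; the largest is M+2.
P(M+2) = C(2,1) × 0.3740^1 × 0.6260^1 = 2 × 0.3740 × 0.6260 = 0.468248 (base)
P(M) = C(2,0) × 0.3740^2 × 0.6260^0 = 1 × 0.139876 × 1.0000 = 0.139876
Relative intensity = 0.139876 / 0.468248 × 100 = 29.87

29.87%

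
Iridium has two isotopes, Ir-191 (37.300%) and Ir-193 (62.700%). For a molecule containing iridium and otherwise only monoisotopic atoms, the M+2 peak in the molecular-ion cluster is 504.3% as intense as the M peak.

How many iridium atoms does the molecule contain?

3

For n independent Ir atoms, I(M+2)/I(M) = n · (abundance Ir-193) / (abundance Ir-191) = n · 0.62700/0.37300.
n = 5.043 × 0.37300/0.62700 = 3.00 ≈ 3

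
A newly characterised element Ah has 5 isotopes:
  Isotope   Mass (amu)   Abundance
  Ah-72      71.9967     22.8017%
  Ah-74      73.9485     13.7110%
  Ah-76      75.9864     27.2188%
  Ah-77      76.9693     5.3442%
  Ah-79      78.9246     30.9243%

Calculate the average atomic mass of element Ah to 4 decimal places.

Ar = Σ fᵢ·mᵢ = 0.228017 × 71.9967 + 0.137110 × 73.9485 + 0.272188 × 75.9864 + 0.053442 × 76.9693 + 0.309243 × 78.9246
= 16.41647 + 10.13908 + 20.68259 + 4.11339 + 24.40688 = 75.75841 amu

75.7584 amu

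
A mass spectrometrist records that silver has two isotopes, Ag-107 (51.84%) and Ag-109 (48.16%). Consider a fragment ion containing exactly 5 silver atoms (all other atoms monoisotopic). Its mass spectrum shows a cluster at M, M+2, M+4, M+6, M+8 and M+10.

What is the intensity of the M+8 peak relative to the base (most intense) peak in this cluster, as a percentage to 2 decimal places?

(0.5184 + 0.4816)^5 gives M 0.0374, M+2 0.1739, M+4 0.3231, M+6 0.3002, M+8 0.1394, M+10 0.0259; the largest is M+4.
P(M+4) = C(5,2) × 0.5184^3 × 0.4816^2 = 10 × 0.13931407 × 0.23193856 = 0.323123 (base)
P(M+8) = C(5,4) × 0.5184^1 × 0.4816^4 = 5 × 0.5184 × 0.0537955 = 0.139438
Relative intensity = 0.139438 / 0.323123 × 100 = 43.15

43.15%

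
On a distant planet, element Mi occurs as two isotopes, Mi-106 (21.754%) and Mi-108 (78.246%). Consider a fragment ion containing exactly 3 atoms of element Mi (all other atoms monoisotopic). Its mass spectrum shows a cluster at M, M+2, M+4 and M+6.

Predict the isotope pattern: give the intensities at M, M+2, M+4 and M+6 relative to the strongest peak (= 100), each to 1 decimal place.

2.1 : 23.2 : 83.4 : 100.0

The 3 Mi atoms are independent, so intensities follow the terms of (0.21754 + 0.78246)^3.
P(M) = 0.21754^3 = 0.010295
P(M+2) = 3 × 0.21754^2 × 0.78246^1 = 0.111087
P(M+4) = 3 × 0.21754^1 × 0.78246^2 = 0.399562
P(M+6) = 0.78246^3 = 0.479056
The M+6 peak is largest (0.479056); scaling to 100 gives 2.1 : 23.2 : 83.4 : 100.0.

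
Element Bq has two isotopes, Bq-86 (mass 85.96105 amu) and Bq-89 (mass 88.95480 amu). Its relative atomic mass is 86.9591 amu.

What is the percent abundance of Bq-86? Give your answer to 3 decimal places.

66.662%

Let x be the fractional abundance of Bq-86; then Bq-89 has abundance 1 − x.
85.96105·x + 88.95480·(1 − x) = 86.9591
(85.96105 − 88.95480)·x = 86.9591 − 88.95480
x = -1.99570 / -2.99375 = 0.66662 → 66.662% Bq-86, 33.338% Bq-89.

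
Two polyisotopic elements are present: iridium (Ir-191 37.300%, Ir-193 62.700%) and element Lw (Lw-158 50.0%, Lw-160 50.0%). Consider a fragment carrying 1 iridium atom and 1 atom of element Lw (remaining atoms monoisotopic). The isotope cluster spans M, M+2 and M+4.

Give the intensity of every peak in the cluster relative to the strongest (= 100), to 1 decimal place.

37.3 : 100.0 : 62.7

Iridium pattern (n=1): 0.3730 : 0.6270
Element Lw pattern (n=1): 0.5000 : 0.5000
Convolve the two distributions (both contribute in 2-u steps):
  M: 0.3730×0.5000 = 0.186500
  M+2: 0.3730×0.5000 + 0.6270×0.5000 = 0.500000
  M+4: 0.6270×0.5000 = 0.313500
Scale to base peak (0.500000) = 100: 37.3 : 100.0 : 62.7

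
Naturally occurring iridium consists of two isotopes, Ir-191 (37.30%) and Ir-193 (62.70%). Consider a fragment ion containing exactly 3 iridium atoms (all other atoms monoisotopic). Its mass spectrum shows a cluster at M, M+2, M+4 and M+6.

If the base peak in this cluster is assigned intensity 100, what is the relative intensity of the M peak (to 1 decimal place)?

Term probabilities: M 0.0519, M+2 0.2617, M+4 0.4399, M+6 0.2465. Base peak = M+4.
P(M+4) = C(3,2) × 0.3730^1 × 0.6270^2 = 3 × 0.3730 × 0.393129 = 0.439911 (base)
P(M) = C(3,0) × 0.3730^3 × 0.6270^0 = 1 × 0.05189512 × 1.0000 = 0.051895
Relative intensity = 0.051895 / 0.439911 × 100 = 11.8

11.8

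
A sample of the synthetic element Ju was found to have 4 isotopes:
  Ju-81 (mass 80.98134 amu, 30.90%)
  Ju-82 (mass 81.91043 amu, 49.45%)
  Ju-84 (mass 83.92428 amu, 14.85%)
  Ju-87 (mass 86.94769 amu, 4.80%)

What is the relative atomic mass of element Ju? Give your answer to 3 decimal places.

Ar = Σ fᵢ·mᵢ = 0.3090 × 80.98134 + 0.4945 × 81.91043 + 0.1485 × 83.92428 + 0.0480 × 86.94769
= 25.023234 + 40.504708 + 12.462756 + 4.173489 = 82.164187 amu

82.164 amu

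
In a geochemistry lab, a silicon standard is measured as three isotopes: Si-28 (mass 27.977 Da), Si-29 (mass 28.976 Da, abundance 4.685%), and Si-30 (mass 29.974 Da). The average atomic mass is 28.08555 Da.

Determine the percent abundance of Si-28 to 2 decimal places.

Let x and y be the fractions of Si-28 and Si-30. Then x + y = 1 − 0.04685 = 0.95315 and 27.977x + 29.974y = 28.08555 − 0.04685×28.976 = 26.7280244.
Substituting: 27.977x + 29.974(0.95315 − x) = 26.7280244
(27.977 − 29.974)x = -1.8416937  ⇒  x = 0.92223, y = 0.03092
Si-28: 92.22%, Si-30: 3.09%.

92.22%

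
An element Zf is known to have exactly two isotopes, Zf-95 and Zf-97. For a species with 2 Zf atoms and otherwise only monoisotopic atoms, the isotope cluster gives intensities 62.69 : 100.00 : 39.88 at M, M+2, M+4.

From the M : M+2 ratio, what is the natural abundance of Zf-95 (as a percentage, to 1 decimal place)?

55.6%

Write p for the Zf-95 fraction. I(M+2)/I(M) = [C(2,1)·p^1·(1−p)] / p^2 = 2·(1−p)/p = 100.00/62.69 = 1.5952
(1−p)/p = 1.5952/2 = 0.7976  ⇒  p = 1/(1 + 0.7976) = 0.5563
Zf-95: 55.6%, Zf-97: 44.4%.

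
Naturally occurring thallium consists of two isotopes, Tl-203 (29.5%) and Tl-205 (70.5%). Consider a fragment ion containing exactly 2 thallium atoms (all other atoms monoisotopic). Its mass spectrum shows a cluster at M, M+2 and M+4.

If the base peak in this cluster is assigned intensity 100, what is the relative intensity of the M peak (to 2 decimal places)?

(0.295 + 0.705)^2 gives M 0.0870, M+2 0.4160, M+4 0.4970; the largest is M+4.
P(M+4) = C(2,2) × 0.295^0 × 0.705^2 = 1 × 1.0000 × 0.497025 = 0.497025 (base)
P(M) = C(2,0) × 0.295^2 × 0.705^0 = 1 × 0.087025 × 1.0000 = 0.087025
Relative intensity = 0.087025 / 0.497025 × 100 = 17.51

17.51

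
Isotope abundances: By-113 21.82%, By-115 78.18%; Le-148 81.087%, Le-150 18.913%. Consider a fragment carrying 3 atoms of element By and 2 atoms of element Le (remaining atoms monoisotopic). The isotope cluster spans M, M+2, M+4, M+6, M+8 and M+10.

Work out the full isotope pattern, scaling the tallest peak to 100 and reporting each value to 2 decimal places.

Element By pattern (n=3): 0.01038877 : 0.1116674 : 0.40009888 : 0.47784495
Element Le pattern (n=2): 0.65751016 : 0.30671969 : 0.03577016
Convolve the two distributions (both contribute in 2-u steps):
  M: 0.01038877×0.65751016 = 0.006831
  M+2: 0.01038877×0.30671969 + 0.1116674×0.65751016 = 0.076609
  M+4: 0.01038877×0.03577016 + 0.1116674×0.30671969 + 0.40009888×0.65751016 = 0.297691
  M+6: 0.1116674×0.03577016 + 0.40009888×0.30671969 + 0.47784495×0.65751016 = 0.440900
  M+8: 0.40009888×0.03577016 + 0.47784495×0.30671969 = 0.160876
  M+10: 0.47784495×0.03577016 = 0.017093
Scale to base peak (0.440900) = 100: 1.55 : 17.38 : 67.52 : 100.00 : 36.49 : 3.88

1.55 : 17.38 : 67.52 : 100.00 : 36.49 : 3.88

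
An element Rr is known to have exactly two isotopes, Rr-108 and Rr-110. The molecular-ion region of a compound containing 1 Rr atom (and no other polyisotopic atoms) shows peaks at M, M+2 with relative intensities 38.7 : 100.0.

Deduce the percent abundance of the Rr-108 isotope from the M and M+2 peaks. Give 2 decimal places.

Write p for the Rr-108 fraction. I(M+2)/I(M) = [C(1,1)·p^0·(1−p)] / p^1 = 1·(1−p)/p = 100.0/38.7 = 2.5840
(1−p)/p = 2.5840/1 = 2.5840  ⇒  p = 1/(1 + 2.5840) = 0.2790
Rr-108: 27.90%, Rr-110: 72.10%.

27.90%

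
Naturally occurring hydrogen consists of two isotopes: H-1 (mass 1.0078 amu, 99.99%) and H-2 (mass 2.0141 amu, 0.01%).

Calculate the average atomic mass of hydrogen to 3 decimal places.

Weight each isotope mass by its fractional abundance: 0.9999 × 1.0078 + 0.0001 × 2.0141
= 1.00770 + 0.00020 = 1.00790 amu

1.008 amu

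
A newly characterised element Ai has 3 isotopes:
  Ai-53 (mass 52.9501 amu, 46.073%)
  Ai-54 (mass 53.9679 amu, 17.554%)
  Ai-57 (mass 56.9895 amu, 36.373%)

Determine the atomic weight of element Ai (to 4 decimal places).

54.5980 amu

Average mass = Σ (abundance × isotope mass) = 0.46073 × 52.9501 + 0.17554 × 53.9679 + 0.36373 × 56.9895
= 24.39570 + 9.47353 + 20.72879 = 54.59802 amu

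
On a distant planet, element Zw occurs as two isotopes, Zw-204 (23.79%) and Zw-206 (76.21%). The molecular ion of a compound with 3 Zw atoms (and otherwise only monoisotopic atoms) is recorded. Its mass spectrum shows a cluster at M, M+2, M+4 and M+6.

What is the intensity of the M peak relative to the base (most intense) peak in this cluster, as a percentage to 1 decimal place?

Term probabilities: M 0.0135, M+2 0.1294, M+4 0.4145, M+6 0.4426. Base peak = M+6.
P(M+6) = C(3,3) × 0.2379^0 × 0.7621^3 = 1 × 1.0000 × 0.44262494 = 0.442625 (base)
P(M) = C(3,0) × 0.2379^3 × 0.7621^0 = 1 × 0.01346429 × 1.0000 = 0.013464
Relative intensity = 0.013464 / 0.442625 × 100 = 3.0

3.0%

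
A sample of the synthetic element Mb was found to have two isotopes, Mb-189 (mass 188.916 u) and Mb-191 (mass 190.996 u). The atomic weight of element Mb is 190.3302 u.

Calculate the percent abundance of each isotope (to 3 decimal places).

Writing the weighted mean with unknown fraction x of Mb-189:
188.916·x + 190.996·(1 − x) = 190.3302
(188.916 − 190.996)·x = 190.3302 − 190.996
x = -0.6658 / -2.080 = 0.32010 → 32.010% Mb-189, 67.990% Mb-191.

Mb-189: 32.010%, Mb-191: 67.990%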